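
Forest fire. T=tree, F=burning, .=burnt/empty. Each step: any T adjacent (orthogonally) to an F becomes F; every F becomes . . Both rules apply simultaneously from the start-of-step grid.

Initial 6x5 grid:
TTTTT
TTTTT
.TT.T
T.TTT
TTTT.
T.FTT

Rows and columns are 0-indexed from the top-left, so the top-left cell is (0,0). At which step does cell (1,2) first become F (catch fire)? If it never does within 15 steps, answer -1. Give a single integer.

Step 1: cell (1,2)='T' (+2 fires, +1 burnt)
Step 2: cell (1,2)='T' (+4 fires, +2 burnt)
Step 3: cell (1,2)='T' (+3 fires, +4 burnt)
Step 4: cell (1,2)='F' (+5 fires, +3 burnt)
  -> target ignites at step 4
Step 5: cell (1,2)='.' (+4 fires, +5 burnt)
Step 6: cell (1,2)='.' (+4 fires, +4 burnt)
Step 7: cell (1,2)='.' (+2 fires, +4 burnt)
Step 8: cell (1,2)='.' (+0 fires, +2 burnt)
  fire out at step 8

4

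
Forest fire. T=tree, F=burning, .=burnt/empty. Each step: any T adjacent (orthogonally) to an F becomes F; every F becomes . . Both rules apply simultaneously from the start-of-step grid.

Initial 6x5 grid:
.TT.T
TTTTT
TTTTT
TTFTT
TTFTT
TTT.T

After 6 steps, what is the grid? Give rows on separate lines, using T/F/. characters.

Step 1: 6 trees catch fire, 2 burn out
  .TT.T
  TTTTT
  TTFTT
  TF.FT
  TF.FT
  TTF.T
Step 2: 8 trees catch fire, 6 burn out
  .TT.T
  TTFTT
  TF.FT
  F...F
  F...F
  TF..T
Step 3: 7 trees catch fire, 8 burn out
  .TF.T
  TF.FT
  F...F
  .....
  .....
  F...F
Step 4: 3 trees catch fire, 7 burn out
  .F..T
  F...F
  .....
  .....
  .....
  .....
Step 5: 1 trees catch fire, 3 burn out
  ....F
  .....
  .....
  .....
  .....
  .....
Step 6: 0 trees catch fire, 1 burn out
  .....
  .....
  .....
  .....
  .....
  .....

.....
.....
.....
.....
.....
.....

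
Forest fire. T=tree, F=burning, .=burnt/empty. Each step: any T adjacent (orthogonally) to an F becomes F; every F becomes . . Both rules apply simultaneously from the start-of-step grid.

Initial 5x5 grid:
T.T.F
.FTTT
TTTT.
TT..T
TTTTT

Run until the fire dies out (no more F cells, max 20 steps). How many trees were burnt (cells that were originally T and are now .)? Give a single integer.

Step 1: +3 fires, +2 burnt (F count now 3)
Step 2: +5 fires, +3 burnt (F count now 5)
Step 3: +3 fires, +5 burnt (F count now 3)
Step 4: +2 fires, +3 burnt (F count now 2)
Step 5: +1 fires, +2 burnt (F count now 1)
Step 6: +1 fires, +1 burnt (F count now 1)
Step 7: +1 fires, +1 burnt (F count now 1)
Step 8: +0 fires, +1 burnt (F count now 0)
Fire out after step 8
Initially T: 17, now '.': 24
Total burnt (originally-T cells now '.'): 16

Answer: 16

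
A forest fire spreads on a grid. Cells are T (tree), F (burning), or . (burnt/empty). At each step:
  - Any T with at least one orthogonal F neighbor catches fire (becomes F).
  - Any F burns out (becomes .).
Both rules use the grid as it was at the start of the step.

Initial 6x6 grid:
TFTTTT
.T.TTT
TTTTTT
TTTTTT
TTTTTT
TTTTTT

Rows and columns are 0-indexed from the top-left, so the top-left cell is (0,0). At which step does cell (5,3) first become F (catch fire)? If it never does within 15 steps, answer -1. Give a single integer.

Step 1: cell (5,3)='T' (+3 fires, +1 burnt)
Step 2: cell (5,3)='T' (+2 fires, +3 burnt)
Step 3: cell (5,3)='T' (+5 fires, +2 burnt)
Step 4: cell (5,3)='T' (+6 fires, +5 burnt)
Step 5: cell (5,3)='T' (+6 fires, +6 burnt)
Step 6: cell (5,3)='T' (+5 fires, +6 burnt)
Step 7: cell (5,3)='F' (+3 fires, +5 burnt)
  -> target ignites at step 7
Step 8: cell (5,3)='.' (+2 fires, +3 burnt)
Step 9: cell (5,3)='.' (+1 fires, +2 burnt)
Step 10: cell (5,3)='.' (+0 fires, +1 burnt)
  fire out at step 10

7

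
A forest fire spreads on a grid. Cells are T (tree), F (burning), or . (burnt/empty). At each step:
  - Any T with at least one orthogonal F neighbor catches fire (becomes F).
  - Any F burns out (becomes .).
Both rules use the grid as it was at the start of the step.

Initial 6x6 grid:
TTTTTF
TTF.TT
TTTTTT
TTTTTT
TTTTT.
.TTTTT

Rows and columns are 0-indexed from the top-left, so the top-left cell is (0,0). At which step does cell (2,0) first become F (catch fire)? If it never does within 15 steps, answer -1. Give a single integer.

Step 1: cell (2,0)='T' (+5 fires, +2 burnt)
Step 2: cell (2,0)='T' (+8 fires, +5 burnt)
Step 3: cell (2,0)='F' (+7 fires, +8 burnt)
  -> target ignites at step 3
Step 4: cell (2,0)='.' (+5 fires, +7 burnt)
Step 5: cell (2,0)='.' (+4 fires, +5 burnt)
Step 6: cell (2,0)='.' (+1 fires, +4 burnt)
Step 7: cell (2,0)='.' (+1 fires, +1 burnt)
Step 8: cell (2,0)='.' (+0 fires, +1 burnt)
  fire out at step 8

3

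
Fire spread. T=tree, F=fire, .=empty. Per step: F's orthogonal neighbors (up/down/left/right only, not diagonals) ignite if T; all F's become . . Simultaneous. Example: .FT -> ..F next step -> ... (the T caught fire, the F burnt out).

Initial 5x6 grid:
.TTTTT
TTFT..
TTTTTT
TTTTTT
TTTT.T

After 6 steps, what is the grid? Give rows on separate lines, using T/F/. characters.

Step 1: 4 trees catch fire, 1 burn out
  .TFTTT
  TF.F..
  TTFTTT
  TTTTTT
  TTTT.T
Step 2: 6 trees catch fire, 4 burn out
  .F.FTT
  F.....
  TF.FTT
  TTFTTT
  TTTT.T
Step 3: 6 trees catch fire, 6 burn out
  ....FT
  ......
  F...FT
  TF.FTT
  TTFT.T
Step 4: 6 trees catch fire, 6 burn out
  .....F
  ......
  .....F
  F...FT
  TF.F.T
Step 5: 2 trees catch fire, 6 burn out
  ......
  ......
  ......
  .....F
  F....T
Step 6: 1 trees catch fire, 2 burn out
  ......
  ......
  ......
  ......
  .....F

......
......
......
......
.....F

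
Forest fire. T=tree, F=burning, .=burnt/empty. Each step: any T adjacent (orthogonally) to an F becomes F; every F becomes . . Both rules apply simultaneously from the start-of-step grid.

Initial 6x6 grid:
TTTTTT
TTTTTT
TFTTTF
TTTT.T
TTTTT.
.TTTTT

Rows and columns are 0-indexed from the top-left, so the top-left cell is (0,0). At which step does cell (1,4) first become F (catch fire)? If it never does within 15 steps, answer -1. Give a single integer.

Step 1: cell (1,4)='T' (+7 fires, +2 burnt)
Step 2: cell (1,4)='F' (+9 fires, +7 burnt)
  -> target ignites at step 2
Step 3: cell (1,4)='.' (+8 fires, +9 burnt)
Step 4: cell (1,4)='.' (+3 fires, +8 burnt)
Step 5: cell (1,4)='.' (+2 fires, +3 burnt)
Step 6: cell (1,4)='.' (+1 fires, +2 burnt)
Step 7: cell (1,4)='.' (+1 fires, +1 burnt)
Step 8: cell (1,4)='.' (+0 fires, +1 burnt)
  fire out at step 8

2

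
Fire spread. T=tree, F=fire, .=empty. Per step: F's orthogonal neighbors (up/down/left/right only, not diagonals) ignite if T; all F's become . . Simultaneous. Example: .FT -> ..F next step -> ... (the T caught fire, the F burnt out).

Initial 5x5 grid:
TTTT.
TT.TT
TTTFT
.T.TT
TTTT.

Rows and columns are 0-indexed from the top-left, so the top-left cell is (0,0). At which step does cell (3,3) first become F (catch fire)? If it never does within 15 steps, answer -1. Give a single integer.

Step 1: cell (3,3)='F' (+4 fires, +1 burnt)
  -> target ignites at step 1
Step 2: cell (3,3)='.' (+5 fires, +4 burnt)
Step 3: cell (3,3)='.' (+5 fires, +5 burnt)
Step 4: cell (3,3)='.' (+3 fires, +5 burnt)
Step 5: cell (3,3)='.' (+2 fires, +3 burnt)
Step 6: cell (3,3)='.' (+0 fires, +2 burnt)
  fire out at step 6

1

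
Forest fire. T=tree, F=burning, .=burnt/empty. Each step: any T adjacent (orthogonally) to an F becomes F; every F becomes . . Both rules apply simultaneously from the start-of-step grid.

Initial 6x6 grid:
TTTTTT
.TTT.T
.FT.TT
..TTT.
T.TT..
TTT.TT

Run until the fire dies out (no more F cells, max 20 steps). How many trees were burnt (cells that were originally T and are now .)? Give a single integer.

Step 1: +2 fires, +1 burnt (F count now 2)
Step 2: +3 fires, +2 burnt (F count now 3)
Step 3: +5 fires, +3 burnt (F count now 5)
Step 4: +4 fires, +5 burnt (F count now 4)
Step 5: +3 fires, +4 burnt (F count now 3)
Step 6: +3 fires, +3 burnt (F count now 3)
Step 7: +2 fires, +3 burnt (F count now 2)
Step 8: +0 fires, +2 burnt (F count now 0)
Fire out after step 8
Initially T: 24, now '.': 34
Total burnt (originally-T cells now '.'): 22

Answer: 22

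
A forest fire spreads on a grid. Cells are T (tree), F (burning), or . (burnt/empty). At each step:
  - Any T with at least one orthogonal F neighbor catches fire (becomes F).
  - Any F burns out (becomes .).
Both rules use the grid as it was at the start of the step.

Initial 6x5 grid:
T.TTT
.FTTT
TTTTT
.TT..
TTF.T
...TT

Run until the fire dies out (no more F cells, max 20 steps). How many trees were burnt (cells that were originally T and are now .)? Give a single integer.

Answer: 15

Derivation:
Step 1: +4 fires, +2 burnt (F count now 4)
Step 2: +6 fires, +4 burnt (F count now 6)
Step 3: +3 fires, +6 burnt (F count now 3)
Step 4: +2 fires, +3 burnt (F count now 2)
Step 5: +0 fires, +2 burnt (F count now 0)
Fire out after step 5
Initially T: 19, now '.': 26
Total burnt (originally-T cells now '.'): 15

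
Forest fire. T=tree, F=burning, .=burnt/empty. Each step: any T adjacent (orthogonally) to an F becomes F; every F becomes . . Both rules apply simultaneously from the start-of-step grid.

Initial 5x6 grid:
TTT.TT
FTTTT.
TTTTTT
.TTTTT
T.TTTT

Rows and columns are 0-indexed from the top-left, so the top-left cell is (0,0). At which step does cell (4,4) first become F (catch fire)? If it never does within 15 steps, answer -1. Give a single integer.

Step 1: cell (4,4)='T' (+3 fires, +1 burnt)
Step 2: cell (4,4)='T' (+3 fires, +3 burnt)
Step 3: cell (4,4)='T' (+4 fires, +3 burnt)
Step 4: cell (4,4)='T' (+3 fires, +4 burnt)
Step 5: cell (4,4)='T' (+4 fires, +3 burnt)
Step 6: cell (4,4)='T' (+4 fires, +4 burnt)
Step 7: cell (4,4)='F' (+2 fires, +4 burnt)
  -> target ignites at step 7
Step 8: cell (4,4)='.' (+1 fires, +2 burnt)
Step 9: cell (4,4)='.' (+0 fires, +1 burnt)
  fire out at step 9

7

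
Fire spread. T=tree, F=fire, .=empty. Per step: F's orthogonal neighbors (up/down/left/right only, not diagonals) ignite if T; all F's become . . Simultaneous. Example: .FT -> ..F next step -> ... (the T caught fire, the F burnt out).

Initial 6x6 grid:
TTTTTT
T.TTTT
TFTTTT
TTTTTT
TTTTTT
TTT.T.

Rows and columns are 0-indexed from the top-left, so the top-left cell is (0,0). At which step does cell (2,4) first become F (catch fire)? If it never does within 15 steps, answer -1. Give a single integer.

Step 1: cell (2,4)='T' (+3 fires, +1 burnt)
Step 2: cell (2,4)='T' (+6 fires, +3 burnt)
Step 3: cell (2,4)='F' (+8 fires, +6 burnt)
  -> target ignites at step 3
Step 4: cell (2,4)='.' (+8 fires, +8 burnt)
Step 5: cell (2,4)='.' (+4 fires, +8 burnt)
Step 6: cell (2,4)='.' (+3 fires, +4 burnt)
Step 7: cell (2,4)='.' (+0 fires, +3 burnt)
  fire out at step 7

3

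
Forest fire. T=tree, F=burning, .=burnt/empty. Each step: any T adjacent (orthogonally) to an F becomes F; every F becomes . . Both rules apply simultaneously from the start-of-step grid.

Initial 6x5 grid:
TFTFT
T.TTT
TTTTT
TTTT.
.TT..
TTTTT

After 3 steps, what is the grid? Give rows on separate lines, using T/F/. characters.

Step 1: 4 trees catch fire, 2 burn out
  F.F.F
  T.TFT
  TTTTT
  TTTT.
  .TT..
  TTTTT
Step 2: 4 trees catch fire, 4 burn out
  .....
  F.F.F
  TTTFT
  TTTT.
  .TT..
  TTTTT
Step 3: 4 trees catch fire, 4 burn out
  .....
  .....
  FTF.F
  TTTF.
  .TT..
  TTTTT

.....
.....
FTF.F
TTTF.
.TT..
TTTTT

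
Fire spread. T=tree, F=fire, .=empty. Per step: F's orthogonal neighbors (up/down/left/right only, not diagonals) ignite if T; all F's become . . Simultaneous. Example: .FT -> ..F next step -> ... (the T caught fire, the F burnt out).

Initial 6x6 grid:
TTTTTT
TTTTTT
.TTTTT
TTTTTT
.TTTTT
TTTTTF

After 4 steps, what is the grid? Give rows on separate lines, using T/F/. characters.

Step 1: 2 trees catch fire, 1 burn out
  TTTTTT
  TTTTTT
  .TTTTT
  TTTTTT
  .TTTTF
  TTTTF.
Step 2: 3 trees catch fire, 2 burn out
  TTTTTT
  TTTTTT
  .TTTTT
  TTTTTF
  .TTTF.
  TTTF..
Step 3: 4 trees catch fire, 3 burn out
  TTTTTT
  TTTTTT
  .TTTTF
  TTTTF.
  .TTF..
  TTF...
Step 4: 5 trees catch fire, 4 burn out
  TTTTTT
  TTTTTF
  .TTTF.
  TTTF..
  .TF...
  TF....

TTTTTT
TTTTTF
.TTTF.
TTTF..
.TF...
TF....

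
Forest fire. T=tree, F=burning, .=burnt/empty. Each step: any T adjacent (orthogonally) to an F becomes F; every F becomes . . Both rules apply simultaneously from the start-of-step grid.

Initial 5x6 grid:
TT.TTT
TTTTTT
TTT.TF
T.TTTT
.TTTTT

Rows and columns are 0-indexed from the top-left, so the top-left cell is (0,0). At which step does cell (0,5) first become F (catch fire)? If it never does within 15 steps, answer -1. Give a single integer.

Step 1: cell (0,5)='T' (+3 fires, +1 burnt)
Step 2: cell (0,5)='F' (+4 fires, +3 burnt)
  -> target ignites at step 2
Step 3: cell (0,5)='.' (+4 fires, +4 burnt)
Step 4: cell (0,5)='.' (+4 fires, +4 burnt)
Step 5: cell (0,5)='.' (+3 fires, +4 burnt)
Step 6: cell (0,5)='.' (+4 fires, +3 burnt)
Step 7: cell (0,5)='.' (+2 fires, +4 burnt)
Step 8: cell (0,5)='.' (+1 fires, +2 burnt)
Step 9: cell (0,5)='.' (+0 fires, +1 burnt)
  fire out at step 9

2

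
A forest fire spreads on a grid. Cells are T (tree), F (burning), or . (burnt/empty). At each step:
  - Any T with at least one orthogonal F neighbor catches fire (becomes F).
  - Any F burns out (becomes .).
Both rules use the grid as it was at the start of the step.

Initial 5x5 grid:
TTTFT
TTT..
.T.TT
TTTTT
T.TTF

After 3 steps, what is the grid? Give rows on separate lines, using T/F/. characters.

Step 1: 4 trees catch fire, 2 burn out
  TTF.F
  TTT..
  .T.TT
  TTTTF
  T.TF.
Step 2: 5 trees catch fire, 4 burn out
  TF...
  TTF..
  .T.TF
  TTTF.
  T.F..
Step 3: 4 trees catch fire, 5 burn out
  F....
  TF...
  .T.F.
  TTF..
  T....

F....
TF...
.T.F.
TTF..
T....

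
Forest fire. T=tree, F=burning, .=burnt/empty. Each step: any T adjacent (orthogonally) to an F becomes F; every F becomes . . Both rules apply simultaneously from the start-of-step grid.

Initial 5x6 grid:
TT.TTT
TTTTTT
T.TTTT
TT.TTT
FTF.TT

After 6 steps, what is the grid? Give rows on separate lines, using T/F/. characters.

Step 1: 2 trees catch fire, 2 burn out
  TT.TTT
  TTTTTT
  T.TTTT
  FT.TTT
  .F..TT
Step 2: 2 trees catch fire, 2 burn out
  TT.TTT
  TTTTTT
  F.TTTT
  .F.TTT
  ....TT
Step 3: 1 trees catch fire, 2 burn out
  TT.TTT
  FTTTTT
  ..TTTT
  ...TTT
  ....TT
Step 4: 2 trees catch fire, 1 burn out
  FT.TTT
  .FTTTT
  ..TTTT
  ...TTT
  ....TT
Step 5: 2 trees catch fire, 2 burn out
  .F.TTT
  ..FTTT
  ..TTTT
  ...TTT
  ....TT
Step 6: 2 trees catch fire, 2 burn out
  ...TTT
  ...FTT
  ..FTTT
  ...TTT
  ....TT

...TTT
...FTT
..FTTT
...TTT
....TT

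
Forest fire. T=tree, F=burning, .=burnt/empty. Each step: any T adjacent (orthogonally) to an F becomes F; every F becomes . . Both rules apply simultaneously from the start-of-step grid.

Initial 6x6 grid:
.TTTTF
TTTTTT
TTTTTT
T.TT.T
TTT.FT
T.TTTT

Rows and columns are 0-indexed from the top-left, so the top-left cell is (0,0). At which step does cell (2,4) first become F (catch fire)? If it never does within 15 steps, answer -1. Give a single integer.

Step 1: cell (2,4)='T' (+4 fires, +2 burnt)
Step 2: cell (2,4)='T' (+6 fires, +4 burnt)
Step 3: cell (2,4)='F' (+4 fires, +6 burnt)
  -> target ignites at step 3
Step 4: cell (2,4)='.' (+4 fires, +4 burnt)
Step 5: cell (2,4)='.' (+5 fires, +4 burnt)
Step 6: cell (2,4)='.' (+3 fires, +5 burnt)
Step 7: cell (2,4)='.' (+3 fires, +3 burnt)
Step 8: cell (2,4)='.' (+0 fires, +3 burnt)
  fire out at step 8

3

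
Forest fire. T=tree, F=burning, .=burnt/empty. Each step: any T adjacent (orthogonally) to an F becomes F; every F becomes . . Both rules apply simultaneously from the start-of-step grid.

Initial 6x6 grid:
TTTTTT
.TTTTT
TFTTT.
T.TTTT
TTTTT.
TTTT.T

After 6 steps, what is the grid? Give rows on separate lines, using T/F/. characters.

Step 1: 3 trees catch fire, 1 burn out
  TTTTTT
  .FTTTT
  F.FTT.
  T.TTTT
  TTTTT.
  TTTT.T
Step 2: 5 trees catch fire, 3 burn out
  TFTTTT
  ..FTTT
  ...FT.
  F.FTTT
  TTTTT.
  TTTT.T
Step 3: 7 trees catch fire, 5 burn out
  F.FTTT
  ...FTT
  ....F.
  ...FTT
  FTFTT.
  TTTT.T
Step 4: 7 trees catch fire, 7 burn out
  ...FTT
  ....FT
  ......
  ....FT
  .F.FT.
  FTFT.T
Step 5: 6 trees catch fire, 7 burn out
  ....FT
  .....F
  ......
  .....F
  ....F.
  .F.F.T
Step 6: 1 trees catch fire, 6 burn out
  .....F
  ......
  ......
  ......
  ......
  .....T

.....F
......
......
......
......
.....T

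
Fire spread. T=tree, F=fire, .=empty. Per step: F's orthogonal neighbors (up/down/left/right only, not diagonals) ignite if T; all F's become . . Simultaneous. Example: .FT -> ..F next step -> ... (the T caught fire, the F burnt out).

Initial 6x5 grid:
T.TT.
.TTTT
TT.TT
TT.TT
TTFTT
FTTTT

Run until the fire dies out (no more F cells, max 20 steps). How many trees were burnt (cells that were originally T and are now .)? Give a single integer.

Answer: 22

Derivation:
Step 1: +5 fires, +2 burnt (F count now 5)
Step 2: +5 fires, +5 burnt (F count now 5)
Step 3: +5 fires, +5 burnt (F count now 5)
Step 4: +3 fires, +5 burnt (F count now 3)
Step 5: +3 fires, +3 burnt (F count now 3)
Step 6: +1 fires, +3 burnt (F count now 1)
Step 7: +0 fires, +1 burnt (F count now 0)
Fire out after step 7
Initially T: 23, now '.': 29
Total burnt (originally-T cells now '.'): 22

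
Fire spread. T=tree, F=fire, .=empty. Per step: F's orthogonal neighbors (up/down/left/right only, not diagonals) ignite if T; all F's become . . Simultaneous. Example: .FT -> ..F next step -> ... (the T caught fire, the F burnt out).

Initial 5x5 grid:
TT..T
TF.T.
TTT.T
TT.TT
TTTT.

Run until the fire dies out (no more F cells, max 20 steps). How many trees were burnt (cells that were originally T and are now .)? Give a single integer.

Answer: 15

Derivation:
Step 1: +3 fires, +1 burnt (F count now 3)
Step 2: +4 fires, +3 burnt (F count now 4)
Step 3: +2 fires, +4 burnt (F count now 2)
Step 4: +2 fires, +2 burnt (F count now 2)
Step 5: +1 fires, +2 burnt (F count now 1)
Step 6: +1 fires, +1 burnt (F count now 1)
Step 7: +1 fires, +1 burnt (F count now 1)
Step 8: +1 fires, +1 burnt (F count now 1)
Step 9: +0 fires, +1 burnt (F count now 0)
Fire out after step 9
Initially T: 17, now '.': 23
Total burnt (originally-T cells now '.'): 15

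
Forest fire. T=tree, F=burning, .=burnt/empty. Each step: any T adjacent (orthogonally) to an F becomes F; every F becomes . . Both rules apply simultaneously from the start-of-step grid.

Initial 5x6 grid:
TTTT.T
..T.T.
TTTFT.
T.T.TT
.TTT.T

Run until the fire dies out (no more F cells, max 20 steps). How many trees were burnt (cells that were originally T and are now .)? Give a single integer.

Answer: 18

Derivation:
Step 1: +2 fires, +1 burnt (F count now 2)
Step 2: +5 fires, +2 burnt (F count now 5)
Step 3: +4 fires, +5 burnt (F count now 4)
Step 4: +6 fires, +4 burnt (F count now 6)
Step 5: +1 fires, +6 burnt (F count now 1)
Step 6: +0 fires, +1 burnt (F count now 0)
Fire out after step 6
Initially T: 19, now '.': 29
Total burnt (originally-T cells now '.'): 18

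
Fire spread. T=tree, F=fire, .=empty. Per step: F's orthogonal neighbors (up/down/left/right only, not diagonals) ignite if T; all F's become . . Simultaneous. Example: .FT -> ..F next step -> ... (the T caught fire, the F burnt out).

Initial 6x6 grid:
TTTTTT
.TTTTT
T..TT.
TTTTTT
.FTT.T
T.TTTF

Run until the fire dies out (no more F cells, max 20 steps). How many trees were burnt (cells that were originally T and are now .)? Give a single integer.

Step 1: +4 fires, +2 burnt (F count now 4)
Step 2: +6 fires, +4 burnt (F count now 6)
Step 3: +3 fires, +6 burnt (F count now 3)
Step 4: +2 fires, +3 burnt (F count now 2)
Step 5: +2 fires, +2 burnt (F count now 2)
Step 6: +4 fires, +2 burnt (F count now 4)
Step 7: +3 fires, +4 burnt (F count now 3)
Step 8: +1 fires, +3 burnt (F count now 1)
Step 9: +1 fires, +1 burnt (F count now 1)
Step 10: +0 fires, +1 burnt (F count now 0)
Fire out after step 10
Initially T: 27, now '.': 35
Total burnt (originally-T cells now '.'): 26

Answer: 26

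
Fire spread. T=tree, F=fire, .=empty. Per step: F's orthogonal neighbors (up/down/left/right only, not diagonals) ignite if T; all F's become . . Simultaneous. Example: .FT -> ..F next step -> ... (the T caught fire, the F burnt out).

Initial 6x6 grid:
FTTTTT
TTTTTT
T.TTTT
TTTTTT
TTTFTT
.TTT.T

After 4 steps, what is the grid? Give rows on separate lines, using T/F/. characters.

Step 1: 6 trees catch fire, 2 burn out
  .FTTTT
  FTTTTT
  T.TTTT
  TTTFTT
  TTF.FT
  .TTF.T
Step 2: 9 trees catch fire, 6 burn out
  ..FTTT
  .FTTTT
  F.TFTT
  TTF.FT
  TF...F
  .TF..T
Step 3: 11 trees catch fire, 9 burn out
  ...FTT
  ..FFTT
  ..F.FT
  FF...F
  F.....
  .F...F
Step 4: 3 trees catch fire, 11 burn out
  ....FT
  ....FT
  .....F
  ......
  ......
  ......

....FT
....FT
.....F
......
......
......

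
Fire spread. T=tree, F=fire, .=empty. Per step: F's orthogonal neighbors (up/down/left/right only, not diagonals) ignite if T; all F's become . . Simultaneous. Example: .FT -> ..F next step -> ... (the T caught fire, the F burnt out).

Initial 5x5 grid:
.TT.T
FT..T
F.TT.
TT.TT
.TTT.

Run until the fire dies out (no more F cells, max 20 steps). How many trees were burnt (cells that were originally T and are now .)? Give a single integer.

Step 1: +2 fires, +2 burnt (F count now 2)
Step 2: +2 fires, +2 burnt (F count now 2)
Step 3: +2 fires, +2 burnt (F count now 2)
Step 4: +1 fires, +2 burnt (F count now 1)
Step 5: +1 fires, +1 burnt (F count now 1)
Step 6: +1 fires, +1 burnt (F count now 1)
Step 7: +2 fires, +1 burnt (F count now 2)
Step 8: +1 fires, +2 burnt (F count now 1)
Step 9: +0 fires, +1 burnt (F count now 0)
Fire out after step 9
Initially T: 14, now '.': 23
Total burnt (originally-T cells now '.'): 12

Answer: 12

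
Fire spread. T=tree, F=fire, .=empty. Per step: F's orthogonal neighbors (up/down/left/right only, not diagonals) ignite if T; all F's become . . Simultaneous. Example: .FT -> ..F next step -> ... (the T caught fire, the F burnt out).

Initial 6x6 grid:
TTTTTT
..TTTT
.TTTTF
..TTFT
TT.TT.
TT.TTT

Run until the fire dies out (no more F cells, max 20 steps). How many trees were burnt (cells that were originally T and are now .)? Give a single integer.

Step 1: +5 fires, +2 burnt (F count now 5)
Step 2: +6 fires, +5 burnt (F count now 6)
Step 3: +5 fires, +6 burnt (F count now 5)
Step 4: +3 fires, +5 burnt (F count now 3)
Step 5: +1 fires, +3 burnt (F count now 1)
Step 6: +1 fires, +1 burnt (F count now 1)
Step 7: +1 fires, +1 burnt (F count now 1)
Step 8: +0 fires, +1 burnt (F count now 0)
Fire out after step 8
Initially T: 26, now '.': 32
Total burnt (originally-T cells now '.'): 22

Answer: 22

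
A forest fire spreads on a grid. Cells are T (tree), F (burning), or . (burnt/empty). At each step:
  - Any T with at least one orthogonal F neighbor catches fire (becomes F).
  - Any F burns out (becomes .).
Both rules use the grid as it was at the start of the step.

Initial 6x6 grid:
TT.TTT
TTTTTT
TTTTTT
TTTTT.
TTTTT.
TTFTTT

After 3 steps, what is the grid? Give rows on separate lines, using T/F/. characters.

Step 1: 3 trees catch fire, 1 burn out
  TT.TTT
  TTTTTT
  TTTTTT
  TTTTT.
  TTFTT.
  TF.FTT
Step 2: 5 trees catch fire, 3 burn out
  TT.TTT
  TTTTTT
  TTTTTT
  TTFTT.
  TF.FT.
  F...FT
Step 3: 6 trees catch fire, 5 burn out
  TT.TTT
  TTTTTT
  TTFTTT
  TF.FT.
  F...F.
  .....F

TT.TTT
TTTTTT
TTFTTT
TF.FT.
F...F.
.....F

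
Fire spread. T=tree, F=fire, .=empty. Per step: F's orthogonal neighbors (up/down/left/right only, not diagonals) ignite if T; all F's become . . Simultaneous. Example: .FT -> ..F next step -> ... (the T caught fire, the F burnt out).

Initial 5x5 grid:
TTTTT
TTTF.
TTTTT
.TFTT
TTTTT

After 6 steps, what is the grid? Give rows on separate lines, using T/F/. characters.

Step 1: 7 trees catch fire, 2 burn out
  TTTFT
  TTF..
  TTFFT
  .F.FT
  TTFTT
Step 2: 8 trees catch fire, 7 burn out
  TTF.F
  TF...
  TF..F
  ....F
  TF.FT
Step 3: 5 trees catch fire, 8 burn out
  TF...
  F....
  F....
  .....
  F...F
Step 4: 1 trees catch fire, 5 burn out
  F....
  .....
  .....
  .....
  .....
Step 5: 0 trees catch fire, 1 burn out
  .....
  .....
  .....
  .....
  .....
Step 6: 0 trees catch fire, 0 burn out
  .....
  .....
  .....
  .....
  .....

.....
.....
.....
.....
.....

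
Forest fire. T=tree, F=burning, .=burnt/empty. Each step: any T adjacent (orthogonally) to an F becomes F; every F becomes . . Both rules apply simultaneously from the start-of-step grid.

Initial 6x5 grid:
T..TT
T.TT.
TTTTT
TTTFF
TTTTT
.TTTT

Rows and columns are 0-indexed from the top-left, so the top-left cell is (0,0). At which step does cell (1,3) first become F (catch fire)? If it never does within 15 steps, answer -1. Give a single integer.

Step 1: cell (1,3)='T' (+5 fires, +2 burnt)
Step 2: cell (1,3)='F' (+6 fires, +5 burnt)
  -> target ignites at step 2
Step 3: cell (1,3)='.' (+6 fires, +6 burnt)
Step 4: cell (1,3)='.' (+4 fires, +6 burnt)
Step 5: cell (1,3)='.' (+1 fires, +4 burnt)
Step 6: cell (1,3)='.' (+1 fires, +1 burnt)
Step 7: cell (1,3)='.' (+0 fires, +1 burnt)
  fire out at step 7

2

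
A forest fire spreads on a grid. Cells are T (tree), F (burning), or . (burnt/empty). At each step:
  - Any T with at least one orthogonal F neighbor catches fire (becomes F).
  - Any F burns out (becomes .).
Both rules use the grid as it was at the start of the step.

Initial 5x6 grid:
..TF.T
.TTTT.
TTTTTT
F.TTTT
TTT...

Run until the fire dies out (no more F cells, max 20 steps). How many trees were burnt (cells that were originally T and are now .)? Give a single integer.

Step 1: +4 fires, +2 burnt (F count now 4)
Step 2: +5 fires, +4 burnt (F count now 5)
Step 3: +5 fires, +5 burnt (F count now 5)
Step 4: +3 fires, +5 burnt (F count now 3)
Step 5: +1 fires, +3 burnt (F count now 1)
Step 6: +0 fires, +1 burnt (F count now 0)
Fire out after step 6
Initially T: 19, now '.': 29
Total burnt (originally-T cells now '.'): 18

Answer: 18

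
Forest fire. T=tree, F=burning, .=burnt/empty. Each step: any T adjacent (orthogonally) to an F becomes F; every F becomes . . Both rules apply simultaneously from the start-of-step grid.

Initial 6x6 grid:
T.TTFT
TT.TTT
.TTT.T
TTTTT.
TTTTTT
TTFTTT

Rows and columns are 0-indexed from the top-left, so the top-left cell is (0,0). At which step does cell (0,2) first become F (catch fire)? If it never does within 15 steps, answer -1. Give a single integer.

Step 1: cell (0,2)='T' (+6 fires, +2 burnt)
Step 2: cell (0,2)='F' (+8 fires, +6 burnt)
  -> target ignites at step 2
Step 3: cell (0,2)='.' (+8 fires, +8 burnt)
Step 4: cell (0,2)='.' (+4 fires, +8 burnt)
Step 5: cell (0,2)='.' (+1 fires, +4 burnt)
Step 6: cell (0,2)='.' (+1 fires, +1 burnt)
Step 7: cell (0,2)='.' (+1 fires, +1 burnt)
Step 8: cell (0,2)='.' (+0 fires, +1 burnt)
  fire out at step 8

2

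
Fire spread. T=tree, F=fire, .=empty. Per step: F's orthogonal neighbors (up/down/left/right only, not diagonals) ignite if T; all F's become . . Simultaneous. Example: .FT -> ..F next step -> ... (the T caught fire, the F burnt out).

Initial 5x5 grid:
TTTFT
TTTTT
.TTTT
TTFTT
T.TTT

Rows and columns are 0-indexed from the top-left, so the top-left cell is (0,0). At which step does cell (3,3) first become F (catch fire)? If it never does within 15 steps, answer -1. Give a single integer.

Step 1: cell (3,3)='F' (+7 fires, +2 burnt)
  -> target ignites at step 1
Step 2: cell (3,3)='.' (+8 fires, +7 burnt)
Step 3: cell (3,3)='.' (+5 fires, +8 burnt)
Step 4: cell (3,3)='.' (+1 fires, +5 burnt)
Step 5: cell (3,3)='.' (+0 fires, +1 burnt)
  fire out at step 5

1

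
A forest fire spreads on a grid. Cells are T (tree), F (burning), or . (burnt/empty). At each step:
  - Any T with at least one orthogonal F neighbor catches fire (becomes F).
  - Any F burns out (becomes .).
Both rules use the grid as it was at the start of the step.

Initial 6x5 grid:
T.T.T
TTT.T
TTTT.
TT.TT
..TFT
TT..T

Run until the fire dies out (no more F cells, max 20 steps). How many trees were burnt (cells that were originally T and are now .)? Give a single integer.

Answer: 16

Derivation:
Step 1: +3 fires, +1 burnt (F count now 3)
Step 2: +3 fires, +3 burnt (F count now 3)
Step 3: +1 fires, +3 burnt (F count now 1)
Step 4: +2 fires, +1 burnt (F count now 2)
Step 5: +4 fires, +2 burnt (F count now 4)
Step 6: +2 fires, +4 burnt (F count now 2)
Step 7: +1 fires, +2 burnt (F count now 1)
Step 8: +0 fires, +1 burnt (F count now 0)
Fire out after step 8
Initially T: 20, now '.': 26
Total burnt (originally-T cells now '.'): 16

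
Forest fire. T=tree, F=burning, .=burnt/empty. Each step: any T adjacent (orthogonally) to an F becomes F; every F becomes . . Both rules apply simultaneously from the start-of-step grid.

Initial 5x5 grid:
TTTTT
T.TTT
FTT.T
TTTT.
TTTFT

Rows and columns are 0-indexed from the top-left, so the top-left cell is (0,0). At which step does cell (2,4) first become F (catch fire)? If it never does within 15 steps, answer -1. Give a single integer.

Step 1: cell (2,4)='T' (+6 fires, +2 burnt)
Step 2: cell (2,4)='T' (+6 fires, +6 burnt)
Step 3: cell (2,4)='T' (+2 fires, +6 burnt)
Step 4: cell (2,4)='T' (+2 fires, +2 burnt)
Step 5: cell (2,4)='T' (+2 fires, +2 burnt)
Step 6: cell (2,4)='F' (+2 fires, +2 burnt)
  -> target ignites at step 6
Step 7: cell (2,4)='.' (+0 fires, +2 burnt)
  fire out at step 7

6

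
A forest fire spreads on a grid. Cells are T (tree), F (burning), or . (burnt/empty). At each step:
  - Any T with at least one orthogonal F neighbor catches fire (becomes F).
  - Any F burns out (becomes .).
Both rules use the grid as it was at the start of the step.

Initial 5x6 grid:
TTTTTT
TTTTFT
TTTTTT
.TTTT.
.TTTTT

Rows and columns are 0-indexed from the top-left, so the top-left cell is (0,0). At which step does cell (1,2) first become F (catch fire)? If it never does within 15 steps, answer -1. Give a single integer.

Step 1: cell (1,2)='T' (+4 fires, +1 burnt)
Step 2: cell (1,2)='F' (+6 fires, +4 burnt)
  -> target ignites at step 2
Step 3: cell (1,2)='.' (+5 fires, +6 burnt)
Step 4: cell (1,2)='.' (+6 fires, +5 burnt)
Step 5: cell (1,2)='.' (+4 fires, +6 burnt)
Step 6: cell (1,2)='.' (+1 fires, +4 burnt)
Step 7: cell (1,2)='.' (+0 fires, +1 burnt)
  fire out at step 7

2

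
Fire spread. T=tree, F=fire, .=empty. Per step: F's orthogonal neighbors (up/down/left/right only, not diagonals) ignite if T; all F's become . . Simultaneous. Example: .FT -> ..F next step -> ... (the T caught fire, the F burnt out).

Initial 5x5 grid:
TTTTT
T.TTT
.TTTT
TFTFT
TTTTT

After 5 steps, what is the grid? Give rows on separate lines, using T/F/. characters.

Step 1: 7 trees catch fire, 2 burn out
  TTTTT
  T.TTT
  .FTFT
  F.F.F
  TFTFT
Step 2: 6 trees catch fire, 7 burn out
  TTTTT
  T.TFT
  ..F.F
  .....
  F.F.F
Step 3: 3 trees catch fire, 6 burn out
  TTTFT
  T.F.F
  .....
  .....
  .....
Step 4: 2 trees catch fire, 3 burn out
  TTF.F
  T....
  .....
  .....
  .....
Step 5: 1 trees catch fire, 2 burn out
  TF...
  T....
  .....
  .....
  .....

TF...
T....
.....
.....
.....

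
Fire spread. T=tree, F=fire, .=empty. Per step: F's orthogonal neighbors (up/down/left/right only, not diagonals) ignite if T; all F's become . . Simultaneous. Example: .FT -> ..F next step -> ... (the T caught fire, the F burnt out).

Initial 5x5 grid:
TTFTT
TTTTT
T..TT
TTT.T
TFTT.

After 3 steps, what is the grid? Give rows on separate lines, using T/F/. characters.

Step 1: 6 trees catch fire, 2 burn out
  TF.FT
  TTFTT
  T..TT
  TFT.T
  F.FT.
Step 2: 7 trees catch fire, 6 burn out
  F...F
  TF.FT
  T..TT
  F.F.T
  ...F.
Step 3: 4 trees catch fire, 7 burn out
  .....
  F...F
  F..FT
  ....T
  .....

.....
F...F
F..FT
....T
.....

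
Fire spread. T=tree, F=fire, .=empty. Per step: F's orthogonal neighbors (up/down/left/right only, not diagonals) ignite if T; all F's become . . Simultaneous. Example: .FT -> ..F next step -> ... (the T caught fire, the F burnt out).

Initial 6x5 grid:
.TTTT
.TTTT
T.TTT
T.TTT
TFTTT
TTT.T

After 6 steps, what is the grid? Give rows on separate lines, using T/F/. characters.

Step 1: 3 trees catch fire, 1 burn out
  .TTTT
  .TTTT
  T.TTT
  T.TTT
  F.FTT
  TFT.T
Step 2: 5 trees catch fire, 3 burn out
  .TTTT
  .TTTT
  T.TTT
  F.FTT
  ...FT
  F.F.T
Step 3: 4 trees catch fire, 5 burn out
  .TTTT
  .TTTT
  F.FTT
  ...FT
  ....F
  ....T
Step 4: 4 trees catch fire, 4 burn out
  .TTTT
  .TFTT
  ...FT
  ....F
  .....
  ....F
Step 5: 4 trees catch fire, 4 burn out
  .TFTT
  .F.FT
  ....F
  .....
  .....
  .....
Step 6: 3 trees catch fire, 4 burn out
  .F.FT
  ....F
  .....
  .....
  .....
  .....

.F.FT
....F
.....
.....
.....
.....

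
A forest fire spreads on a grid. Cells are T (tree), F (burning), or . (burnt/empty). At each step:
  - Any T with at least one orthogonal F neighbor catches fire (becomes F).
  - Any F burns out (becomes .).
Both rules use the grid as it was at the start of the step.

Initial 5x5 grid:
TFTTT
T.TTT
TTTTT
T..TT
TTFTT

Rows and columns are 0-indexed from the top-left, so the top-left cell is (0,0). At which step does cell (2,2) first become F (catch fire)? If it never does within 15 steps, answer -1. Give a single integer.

Step 1: cell (2,2)='T' (+4 fires, +2 burnt)
Step 2: cell (2,2)='T' (+6 fires, +4 burnt)
Step 3: cell (2,2)='F' (+7 fires, +6 burnt)
  -> target ignites at step 3
Step 4: cell (2,2)='.' (+3 fires, +7 burnt)
Step 5: cell (2,2)='.' (+0 fires, +3 burnt)
  fire out at step 5

3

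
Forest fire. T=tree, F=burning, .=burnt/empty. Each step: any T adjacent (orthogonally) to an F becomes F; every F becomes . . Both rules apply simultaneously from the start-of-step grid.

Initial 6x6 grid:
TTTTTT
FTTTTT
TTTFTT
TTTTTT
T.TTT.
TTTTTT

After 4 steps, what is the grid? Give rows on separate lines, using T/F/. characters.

Step 1: 7 trees catch fire, 2 burn out
  FTTTTT
  .FTFTT
  FTF.FT
  TTTFTT
  T.TTT.
  TTTTTT
Step 2: 10 trees catch fire, 7 burn out
  .FTFTT
  ..F.FT
  .F...F
  FTF.FT
  T.TFT.
  TTTTTT
Step 3: 9 trees catch fire, 10 burn out
  ..F.FT
  .....F
  ......
  .F...F
  F.F.F.
  TTTFTT
Step 4: 4 trees catch fire, 9 burn out
  .....F
  ......
  ......
  ......
  ......
  FTF.FT

.....F
......
......
......
......
FTF.FT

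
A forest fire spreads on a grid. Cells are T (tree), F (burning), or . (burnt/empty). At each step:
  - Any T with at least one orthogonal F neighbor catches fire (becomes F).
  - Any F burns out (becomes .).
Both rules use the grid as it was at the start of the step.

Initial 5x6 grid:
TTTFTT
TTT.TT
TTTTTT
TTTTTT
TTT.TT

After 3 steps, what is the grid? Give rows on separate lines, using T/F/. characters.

Step 1: 2 trees catch fire, 1 burn out
  TTF.FT
  TTT.TT
  TTTTTT
  TTTTTT
  TTT.TT
Step 2: 4 trees catch fire, 2 burn out
  TF...F
  TTF.FT
  TTTTTT
  TTTTTT
  TTT.TT
Step 3: 5 trees catch fire, 4 burn out
  F.....
  TF...F
  TTFTFT
  TTTTTT
  TTT.TT

F.....
TF...F
TTFTFT
TTTTTT
TTT.TT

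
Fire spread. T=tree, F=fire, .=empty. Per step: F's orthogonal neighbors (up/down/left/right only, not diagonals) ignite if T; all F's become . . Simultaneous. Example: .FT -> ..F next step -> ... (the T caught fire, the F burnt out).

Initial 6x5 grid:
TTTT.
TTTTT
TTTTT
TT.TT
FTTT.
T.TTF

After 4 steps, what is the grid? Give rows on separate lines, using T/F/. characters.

Step 1: 4 trees catch fire, 2 burn out
  TTTT.
  TTTTT
  TTTTT
  FT.TT
  .FTT.
  F.TF.
Step 2: 5 trees catch fire, 4 burn out
  TTTT.
  TTTTT
  FTTTT
  .F.TT
  ..FF.
  ..F..
Step 3: 3 trees catch fire, 5 burn out
  TTTT.
  FTTTT
  .FTTT
  ...FT
  .....
  .....
Step 4: 5 trees catch fire, 3 burn out
  FTTT.
  .FTTT
  ..FFT
  ....F
  .....
  .....

FTTT.
.FTTT
..FFT
....F
.....
.....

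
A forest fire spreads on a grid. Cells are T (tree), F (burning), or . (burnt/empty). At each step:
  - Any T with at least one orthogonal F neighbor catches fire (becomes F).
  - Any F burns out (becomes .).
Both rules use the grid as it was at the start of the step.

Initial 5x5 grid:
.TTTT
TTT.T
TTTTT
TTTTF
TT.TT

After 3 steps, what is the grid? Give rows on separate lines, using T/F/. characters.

Step 1: 3 trees catch fire, 1 burn out
  .TTTT
  TTT.T
  TTTTF
  TTTF.
  TT.TF
Step 2: 4 trees catch fire, 3 burn out
  .TTTT
  TTT.F
  TTTF.
  TTF..
  TT.F.
Step 3: 3 trees catch fire, 4 burn out
  .TTTF
  TTT..
  TTF..
  TF...
  TT...

.TTTF
TTT..
TTF..
TF...
TT...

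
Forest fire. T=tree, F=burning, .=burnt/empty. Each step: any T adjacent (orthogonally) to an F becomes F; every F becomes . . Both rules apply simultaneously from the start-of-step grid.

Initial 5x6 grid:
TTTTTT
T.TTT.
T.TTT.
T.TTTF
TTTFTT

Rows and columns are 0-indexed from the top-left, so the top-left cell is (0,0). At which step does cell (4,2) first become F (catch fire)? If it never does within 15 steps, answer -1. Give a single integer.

Step 1: cell (4,2)='F' (+5 fires, +2 burnt)
  -> target ignites at step 1
Step 2: cell (4,2)='.' (+4 fires, +5 burnt)
Step 3: cell (4,2)='.' (+4 fires, +4 burnt)
Step 4: cell (4,2)='.' (+4 fires, +4 burnt)
Step 5: cell (4,2)='.' (+3 fires, +4 burnt)
Step 6: cell (4,2)='.' (+2 fires, +3 burnt)
Step 7: cell (4,2)='.' (+1 fires, +2 burnt)
Step 8: cell (4,2)='.' (+0 fires, +1 burnt)
  fire out at step 8

1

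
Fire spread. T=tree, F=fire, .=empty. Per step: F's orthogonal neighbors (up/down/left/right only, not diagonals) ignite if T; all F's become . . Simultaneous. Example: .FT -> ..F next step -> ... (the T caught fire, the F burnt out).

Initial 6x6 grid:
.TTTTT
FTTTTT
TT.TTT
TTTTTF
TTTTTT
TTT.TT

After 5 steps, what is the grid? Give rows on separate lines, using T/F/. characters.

Step 1: 5 trees catch fire, 2 burn out
  .TTTTT
  .FTTTT
  FT.TTF
  TTTTF.
  TTTTTF
  TTT.TT
Step 2: 9 trees catch fire, 5 burn out
  .FTTTT
  ..FTTF
  .F.TF.
  FTTF..
  TTTTF.
  TTT.TF
Step 3: 10 trees catch fire, 9 burn out
  ..FTTF
  ...FF.
  ...F..
  .FF...
  FTTF..
  TTT.F.
Step 4: 5 trees catch fire, 10 burn out
  ...FF.
  ......
  ......
  ......
  .FF...
  FTT...
Step 5: 2 trees catch fire, 5 burn out
  ......
  ......
  ......
  ......
  ......
  .FF...

......
......
......
......
......
.FF...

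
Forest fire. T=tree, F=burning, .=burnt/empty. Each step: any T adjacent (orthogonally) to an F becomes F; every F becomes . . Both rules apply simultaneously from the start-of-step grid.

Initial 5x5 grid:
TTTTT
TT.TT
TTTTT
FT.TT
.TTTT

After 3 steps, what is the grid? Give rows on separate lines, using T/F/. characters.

Step 1: 2 trees catch fire, 1 burn out
  TTTTT
  TT.TT
  FTTTT
  .F.TT
  .TTTT
Step 2: 3 trees catch fire, 2 burn out
  TTTTT
  FT.TT
  .FTTT
  ...TT
  .FTTT
Step 3: 4 trees catch fire, 3 burn out
  FTTTT
  .F.TT
  ..FTT
  ...TT
  ..FTT

FTTTT
.F.TT
..FTT
...TT
..FTT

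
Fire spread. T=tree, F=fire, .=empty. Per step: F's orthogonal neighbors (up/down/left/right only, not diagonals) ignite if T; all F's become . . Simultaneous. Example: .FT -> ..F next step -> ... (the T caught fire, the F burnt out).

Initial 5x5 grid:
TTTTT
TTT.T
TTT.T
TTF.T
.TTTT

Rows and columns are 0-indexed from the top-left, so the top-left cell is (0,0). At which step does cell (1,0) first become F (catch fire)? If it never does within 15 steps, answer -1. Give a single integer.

Step 1: cell (1,0)='T' (+3 fires, +1 burnt)
Step 2: cell (1,0)='T' (+5 fires, +3 burnt)
Step 3: cell (1,0)='T' (+4 fires, +5 burnt)
Step 4: cell (1,0)='F' (+4 fires, +4 burnt)
  -> target ignites at step 4
Step 5: cell (1,0)='.' (+3 fires, +4 burnt)
Step 6: cell (1,0)='.' (+1 fires, +3 burnt)
Step 7: cell (1,0)='.' (+0 fires, +1 burnt)
  fire out at step 7

4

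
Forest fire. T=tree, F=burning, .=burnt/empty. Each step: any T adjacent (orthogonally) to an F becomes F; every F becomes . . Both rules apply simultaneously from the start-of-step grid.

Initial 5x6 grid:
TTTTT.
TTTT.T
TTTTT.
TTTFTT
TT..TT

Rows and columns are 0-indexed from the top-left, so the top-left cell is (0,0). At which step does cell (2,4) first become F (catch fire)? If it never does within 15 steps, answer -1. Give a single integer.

Step 1: cell (2,4)='T' (+3 fires, +1 burnt)
Step 2: cell (2,4)='F' (+6 fires, +3 burnt)
  -> target ignites at step 2
Step 3: cell (2,4)='.' (+6 fires, +6 burnt)
Step 4: cell (2,4)='.' (+5 fires, +6 burnt)
Step 5: cell (2,4)='.' (+2 fires, +5 burnt)
Step 6: cell (2,4)='.' (+1 fires, +2 burnt)
Step 7: cell (2,4)='.' (+0 fires, +1 burnt)
  fire out at step 7

2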